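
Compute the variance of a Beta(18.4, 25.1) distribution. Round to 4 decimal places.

0.0055

α+β = 43.5 and αβ = 461.84, so Var = αβ/[(α+β)²(α+β+1)] = 461.84/84205.125 = 0.0055.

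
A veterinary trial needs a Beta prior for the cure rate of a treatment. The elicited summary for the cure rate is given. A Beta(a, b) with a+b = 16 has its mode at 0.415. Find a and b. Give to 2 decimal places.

Mode = (a−1)/(κ−2) with κ = a+b, so a−1 = 0.415·14 = 5.81.
a = 6.81; b = κ − a = 9.19.

a = 6.81, b = 9.19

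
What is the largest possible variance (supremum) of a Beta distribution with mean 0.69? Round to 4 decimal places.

For fixed mean μ the Beta variance is μ(1−μ)/(α+β+1), increasing as α+β decreases.
Its least upper bound (not attained) is μ(1−μ) = 0.69·0.31 = 0.2139.

0.2139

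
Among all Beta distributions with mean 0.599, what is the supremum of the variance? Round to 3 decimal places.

0.240

For fixed mean μ the Beta variance is μ(1−μ)/(α+β+1), increasing as α+β decreases.
Its least upper bound (not attained) is μ(1−μ) = 0.599·0.401 = 0.240.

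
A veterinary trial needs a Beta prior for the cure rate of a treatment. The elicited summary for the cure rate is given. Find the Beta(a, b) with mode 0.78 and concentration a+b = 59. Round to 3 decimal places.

Mode = (a−1)/(κ−2) with κ = a+b, so a−1 = 0.78·57 = 44.460.
a = 45.460; b = κ − a = 13.540.

a = 45.460, b = 13.540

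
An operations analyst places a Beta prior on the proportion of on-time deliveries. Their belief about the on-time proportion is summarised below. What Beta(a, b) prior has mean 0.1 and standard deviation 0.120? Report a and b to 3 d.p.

a = 0.525, b = 4.725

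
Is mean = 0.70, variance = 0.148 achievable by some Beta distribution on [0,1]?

Yes

For any Beta, Var(X) < E[X]·(1−E[X]).
Here μ(1−μ) = 0.70×0.30 = 0.2100, and 0.148 < 0.2100.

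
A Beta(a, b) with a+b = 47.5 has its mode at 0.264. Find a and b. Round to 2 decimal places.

a = 13.01, b = 34.49

For a,b>1 the mode is (a−1)/(a+b−2), so a = mode·(κ−2)+1 = 0.264×45.5+1 = 13.01.
And b = (1−mode)·(κ−2)+1 = 0.736×45.5+1 = 34.49.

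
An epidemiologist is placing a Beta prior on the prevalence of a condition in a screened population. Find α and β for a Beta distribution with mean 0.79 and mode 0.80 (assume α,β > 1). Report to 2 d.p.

Let s = α+β. Mean gives α = μs = 0.79s; mode gives (α−1)/(s−2) = 0.80.
Substituting: 0.79s − 1 = 0.80(s−2) = 0.80s − 1.60, so -0.01s = -0.60 and s = 60.0000.
Then α = 0.79×60.0000 = 47.40 and β = s−α = 12.60.

α = 47.40, β = 12.60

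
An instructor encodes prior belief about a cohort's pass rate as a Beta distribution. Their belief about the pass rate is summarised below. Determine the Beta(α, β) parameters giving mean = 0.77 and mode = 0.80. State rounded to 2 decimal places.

α = 15.40, β = 4.60

With s = α+β: μ = α/s and mode = (α−1)/(s−2). Eliminating α = μs,
μs − 1 = m(s−2) ⇒ s(μ−m) = 1−2m ⇒ s = -0.60/-0.03 = 20.0000.
So α = μs = 15.40, β = (1−μ)s = 4.60.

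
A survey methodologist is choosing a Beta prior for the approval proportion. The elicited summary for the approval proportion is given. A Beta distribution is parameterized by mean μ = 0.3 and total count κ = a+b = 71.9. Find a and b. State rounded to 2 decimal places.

a = 21.57, b = 50.33

Split κ in proportion μ : (1−μ): a = 0.3·71.9 = 21.57, b = 71.9 − 21.57 = 50.33.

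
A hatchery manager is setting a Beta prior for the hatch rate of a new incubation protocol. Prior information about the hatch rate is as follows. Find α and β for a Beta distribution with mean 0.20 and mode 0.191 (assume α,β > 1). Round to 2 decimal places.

Let s = α+β. Mean gives α = μs = 0.20s; mode gives (α−1)/(s−2) = 0.191.
Substituting: 0.20s − 1 = 0.191(s−2) = 0.191s − 0.382, so 0.009s = 0.618 and s = 68.6667.
Then α = 0.20×68.6667 = 13.73 and β = s−α = 54.93.

α = 13.73, β = 54.93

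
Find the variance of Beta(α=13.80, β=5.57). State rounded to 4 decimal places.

0.0101

Var = αβ/[(α+β)²(α+β+1)] = (13.80×5.57)/(19.37²×20.37) = 76.8660/7642.760853 = 0.0101.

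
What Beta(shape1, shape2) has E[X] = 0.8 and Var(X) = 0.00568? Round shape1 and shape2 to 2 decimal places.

shape1 = 21.74, shape2 = 5.43

By moment matching, shape1+shape2 = μ(1−μ)/σ² − 1 = (0.8·0.2)/0.00568 − 1 = 28.1690 − 1 = 27.1690.
Since shape1/(shape1+shape2) = μ, shape1 = 0.8·27.1690 = 21.74 and shape2 = 0.2·27.1690 = 5.43.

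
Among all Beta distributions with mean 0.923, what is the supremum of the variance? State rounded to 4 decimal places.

0.0711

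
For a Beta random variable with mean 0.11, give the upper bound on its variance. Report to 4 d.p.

0.0979

For fixed mean μ the Beta variance is μ(1−μ)/(α+β+1), increasing as α+β decreases.
Its least upper bound (not attained) is μ(1−μ) = 0.11·0.89 = 0.0979.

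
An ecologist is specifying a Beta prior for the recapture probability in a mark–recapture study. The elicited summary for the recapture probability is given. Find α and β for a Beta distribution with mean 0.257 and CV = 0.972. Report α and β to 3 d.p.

σ = CV·μ = 0.972×0.257 = 0.24980, so σ² = 0.062402.
s+1 = μ(1−μ)/σ² = 0.190951/0.062402 = 3.0600, so s = α+β = 2.0600.
α = μs = 0.529, β = (1−μ)s = 1.531.

α = 0.529, β = 1.531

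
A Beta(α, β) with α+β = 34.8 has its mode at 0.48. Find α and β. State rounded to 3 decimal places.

Mode = (α−1)/(κ−2) with κ = α+β, so α−1 = 0.48·32.8 = 15.744.
α = 16.744; β = κ − α = 18.056.

α = 16.744, β = 18.056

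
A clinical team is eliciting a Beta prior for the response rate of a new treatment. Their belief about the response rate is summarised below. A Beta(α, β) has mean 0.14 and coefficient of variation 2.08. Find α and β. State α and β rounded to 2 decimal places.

σ = CV·μ = 2.08×0.14 = 0.29120, so σ² = 0.084797.
s+1 = μ(1−μ)/σ² = 0.1204/0.084797 = 1.4199, so s = α+β = 0.4199.
α = μs = 0.06, β = (1−μ)s = 0.36.

α = 0.06, β = 0.36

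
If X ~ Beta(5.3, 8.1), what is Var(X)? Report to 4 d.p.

0.0166

μ = 5.3/13.4 = 0.395522; Var = μ(1−μ)/(α+β+1) = 0.2390844/14.4 = 0.0166.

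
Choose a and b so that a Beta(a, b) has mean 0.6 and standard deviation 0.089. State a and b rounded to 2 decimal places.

a = 17.58, b = 11.72

Variance = 0.089² = 0.007921. The moment-matching identity a+b = μ(1−μ)/Var − 1 gives
a+b = 0.24/0.007921 − 1 = 29.2992, so a = μ·29.2992 = 17.58 and b = (1−μ)·29.2992 = 11.72.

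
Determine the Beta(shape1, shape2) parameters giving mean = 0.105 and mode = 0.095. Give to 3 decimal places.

shape1 = 8.505, shape2 = 72.495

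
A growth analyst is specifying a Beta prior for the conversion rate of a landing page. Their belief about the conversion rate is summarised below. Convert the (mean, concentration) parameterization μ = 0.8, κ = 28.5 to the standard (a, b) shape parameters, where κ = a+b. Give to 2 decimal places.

a = μκ = 0.8×28.5 = 22.80 and b = (1−μ)κ = 0.2×28.5 = 5.70.

a = 22.80, b = 5.70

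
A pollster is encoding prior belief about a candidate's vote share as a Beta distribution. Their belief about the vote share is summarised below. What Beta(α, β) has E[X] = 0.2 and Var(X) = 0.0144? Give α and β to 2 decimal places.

α = 2.02, β = 8.09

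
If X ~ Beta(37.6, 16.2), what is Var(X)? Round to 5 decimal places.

Var = αβ/[(α+β)²(α+β+1)] = (37.6×16.2)/(53.8²×54.8) = 609.12/158615.312 = 0.00384.

0.00384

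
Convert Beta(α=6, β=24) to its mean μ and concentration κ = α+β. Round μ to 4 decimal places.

κ = α+β = 6+24 = 30; μ = α/κ = 6/30 = 0.2000.

μ = 0.2000, κ = 30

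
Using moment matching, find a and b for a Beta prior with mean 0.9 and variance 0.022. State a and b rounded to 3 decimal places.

a = 2.782, b = 0.309

By moment matching, a+b = μ(1−μ)/σ² − 1 = (0.9·0.1)/0.022 − 1 = 4.0909 − 1 = 3.0909.
Since a/(a+b) = μ, a = 0.9·3.0909 = 2.782 and b = 0.1·3.0909 = 0.309.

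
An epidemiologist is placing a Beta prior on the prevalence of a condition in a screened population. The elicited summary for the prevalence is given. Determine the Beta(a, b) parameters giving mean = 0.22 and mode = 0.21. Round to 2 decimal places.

a = 12.76, b = 45.24

Let s = a+b. Mean gives a = μs = 0.22s; mode gives (a−1)/(s−2) = 0.21.
Substituting: 0.22s − 1 = 0.21(s−2) = 0.21s − 0.42, so 0.01s = 0.58 and s = 58.0000.
Then a = 0.22×58.0000 = 12.76 and b = s−a = 45.24.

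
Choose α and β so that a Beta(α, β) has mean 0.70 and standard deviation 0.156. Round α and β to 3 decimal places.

α = 5.340, β = 2.289

σ² = 0.156² = 0.024336.
With s = α+β, Var = μ(1−μ)/(s+1), so s+1 = (0.70×0.30)/0.024336 = 8.6292 and s = 7.6292.
α = μs = 5.340, β = (1−μ)s = 2.289.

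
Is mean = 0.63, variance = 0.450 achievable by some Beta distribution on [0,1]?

No

A Beta with mean μ has variance μ(1−μ)/(α+β+1) < μ(1−μ).
Here μ(1−μ) = 0.63×0.37 = 0.2331, and 0.450 ≥ 0.2331.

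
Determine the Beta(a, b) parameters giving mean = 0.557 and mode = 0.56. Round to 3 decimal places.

With s = a+b: μ = a/s and mode = (a−1)/(s−2). Eliminating a = μs,
μs − 1 = m(s−2) ⇒ s(μ−m) = 1−2m ⇒ s = -0.12/-0.003 = 40.0000.
So a = μs = 22.280, b = (1−μ)s = 17.720.

a = 22.280, b = 17.720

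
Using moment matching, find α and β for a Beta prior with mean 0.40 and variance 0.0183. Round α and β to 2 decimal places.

Let s = α+β. The Beta variance is μ(1−μ)/(s+1).
So s+1 = μ(1−μ)/σ² = (0.40×0.60)/0.0183 = 0.2400/0.0183 = 13.1148, giving s = 12.1148.
Then α = μs = 0.40×12.1148 = 4.85 and β = (1−μ)s = 0.60×12.1148 = 7.27.

α = 4.85, β = 7.27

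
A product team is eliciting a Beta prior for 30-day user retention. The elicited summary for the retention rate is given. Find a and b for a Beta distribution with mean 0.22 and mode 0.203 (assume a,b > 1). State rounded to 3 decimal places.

a = 7.687, b = 27.254

With s = a+b: μ = a/s and mode = (a−1)/(s−2). Eliminating a = μs,
μs − 1 = m(s−2) ⇒ s(μ−m) = 1−2m ⇒ s = 0.594/0.017 = 34.9412.
So a = μs = 7.687, b = (1−μ)s = 27.254.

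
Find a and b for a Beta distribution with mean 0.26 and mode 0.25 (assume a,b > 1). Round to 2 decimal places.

Let s = a+b. Mean gives a = μs = 0.26s; mode gives (a−1)/(s−2) = 0.25.
Substituting: 0.26s − 1 = 0.25(s−2) = 0.25s − 0.50, so 0.01s = 0.50 and s = 50.0000.
Then a = 0.26×50.0000 = 13.00 and b = s−a = 37.00.

a = 13.00, b = 37.00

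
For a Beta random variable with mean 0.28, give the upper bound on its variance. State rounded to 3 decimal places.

0.202

For fixed mean μ the Beta variance is μ(1−μ)/(α+β+1), increasing as α+β decreases.
Its least upper bound (not attained) is μ(1−μ) = 0.28·0.72 = 0.202.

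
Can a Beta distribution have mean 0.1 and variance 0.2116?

No

For any Beta, Var(X) < E[X]·(1−E[X]).
Here μ(1−μ) = 0.1×0.9 = 0.09, and 0.2116 ≥ 0.09.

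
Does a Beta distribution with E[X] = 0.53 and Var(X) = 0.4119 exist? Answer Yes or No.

The Beta variance bound is σ² < μ(1−μ).
Here μ(1−μ) = 0.53×0.47 = 0.2491, and 0.4119 ≥ 0.2491.

No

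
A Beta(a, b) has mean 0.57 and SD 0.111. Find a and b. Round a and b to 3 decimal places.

a = 10.769, b = 8.124

Variance = 0.111² = 0.012321. The moment-matching identity a+b = μ(1−μ)/Var − 1 gives
a+b = 0.2451/0.012321 − 1 = 18.8929, so a = μ·18.8929 = 10.769 and b = (1−μ)·18.8929 = 8.124.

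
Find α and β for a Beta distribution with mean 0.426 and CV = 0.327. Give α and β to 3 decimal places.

α = 4.942, β = 6.659

σ = CV·μ = 0.327×0.426 = 0.13930, so σ² = 0.019405.
s+1 = μ(1−μ)/σ² = 0.244524/0.019405 = 12.6011, so s = α+β = 11.6011.
α = μs = 4.942, β = (1−μ)s = 6.659.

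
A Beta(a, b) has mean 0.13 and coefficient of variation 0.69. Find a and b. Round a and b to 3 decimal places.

a = 1.697, b = 11.359

Var = (CV·μ)² = (0.69×0.13)² = 0.008046.
a+b = μ(1−μ)/Var − 1 = 0.1131/0.008046 − 1 = 13.0565.
Thus a = 0.13·13.0565 = 1.697 and b = 0.87·13.0565 = 11.359.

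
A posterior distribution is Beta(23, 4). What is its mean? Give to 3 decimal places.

0.852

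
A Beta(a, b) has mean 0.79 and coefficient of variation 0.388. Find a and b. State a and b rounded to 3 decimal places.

a = 0.605, b = 0.161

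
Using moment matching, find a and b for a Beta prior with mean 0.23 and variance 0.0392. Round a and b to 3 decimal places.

Write ν = a+b; then a = μν and Var = μ(1−μ)/(ν+1).
ν = μ(1−μ)/Var − 1 = 0.1771/0.0392 − 1 = 3.5179.
a = 0.23·3.5179 = 0.809, b = 0.77·3.5179 = 2.709.

a = 0.809, b = 2.709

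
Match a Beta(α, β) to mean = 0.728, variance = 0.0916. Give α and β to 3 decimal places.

Let s = α+β. The Beta variance is μ(1−μ)/(s+1).
So s+1 = μ(1−μ)/σ² = (0.728×0.272)/0.0916 = 0.198016/0.0916 = 2.1617, giving s = 1.1617.
Then α = μs = 0.728×1.1617 = 0.846 and β = (1−μ)s = 0.272×1.1617 = 0.316.

α = 0.846, β = 0.316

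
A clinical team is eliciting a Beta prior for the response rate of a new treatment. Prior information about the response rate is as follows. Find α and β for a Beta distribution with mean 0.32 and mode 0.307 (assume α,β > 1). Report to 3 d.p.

α = 9.502, β = 20.191

With s = α+β: μ = α/s and mode = (α−1)/(s−2). Eliminating α = μs,
μs − 1 = m(s−2) ⇒ s(μ−m) = 1−2m ⇒ s = 0.386/0.013 = 29.6923.
So α = μs = 9.502, β = (1−μ)s = 20.191.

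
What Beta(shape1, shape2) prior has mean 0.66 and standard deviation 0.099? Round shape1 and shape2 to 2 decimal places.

shape1 = 14.45, shape2 = 7.44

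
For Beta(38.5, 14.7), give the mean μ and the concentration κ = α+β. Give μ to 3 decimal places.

μ = 0.724, κ = 53.2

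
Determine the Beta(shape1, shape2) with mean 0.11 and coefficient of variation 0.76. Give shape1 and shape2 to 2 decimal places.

shape1 = 1.43, shape2 = 11.58

Var = (CV·μ)² = (0.76×0.11)² = 0.006989.
shape1+shape2 = μ(1−μ)/Var − 1 = 0.0979/0.006989 − 1 = 13.0078.
Thus shape1 = 0.11·13.0078 = 1.43 and shape2 = 0.89·13.0078 = 11.58.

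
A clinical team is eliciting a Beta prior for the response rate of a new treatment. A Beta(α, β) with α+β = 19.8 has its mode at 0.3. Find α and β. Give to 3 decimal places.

α = 6.340, β = 13.460

Since the density peak of Beta(α,β) is at (α−1)/(α+β−2),
α = 1 + 0.3(19.8−2) = 6.340 and β = 19.8 − 6.340 = 13.460.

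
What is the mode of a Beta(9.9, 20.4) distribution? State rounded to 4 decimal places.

With α,β > 1, mode = (α−1)/(α+β−2) = 8.9/28.3 = 0.3145.

0.3145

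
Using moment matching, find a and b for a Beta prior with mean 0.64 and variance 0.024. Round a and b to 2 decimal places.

By moment matching, a+b = μ(1−μ)/σ² − 1 = (0.64·0.36)/0.024 − 1 = 9.6000 − 1 = 8.6000.
Since a/(a+b) = μ, a = 0.64·8.6000 = 5.50 and b = 0.36·8.6000 = 3.10.

a = 5.50, b = 3.10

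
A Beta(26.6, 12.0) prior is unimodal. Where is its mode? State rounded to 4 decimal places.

0.6995

The density x^(α−1)(1−x)^(β−1) is maximised at (α−1)/(α+β−2) = 25.6/36.6 = 0.6995.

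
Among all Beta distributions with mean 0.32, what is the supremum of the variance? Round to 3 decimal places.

0.218

For fixed mean μ the Beta variance is μ(1−μ)/(α+β+1), increasing as α+β decreases.
Its least upper bound (not attained) is μ(1−μ) = 0.32·0.68 = 0.218.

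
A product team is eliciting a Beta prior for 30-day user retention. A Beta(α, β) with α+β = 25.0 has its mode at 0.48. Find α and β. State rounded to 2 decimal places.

α = 12.04, β = 12.96

For α,β>1 the mode is (α−1)/(α+β−2), so α = mode·(κ−2)+1 = 0.48×23.0+1 = 12.04.
And β = (1−mode)·(κ−2)+1 = 0.52×23.0+1 = 12.96.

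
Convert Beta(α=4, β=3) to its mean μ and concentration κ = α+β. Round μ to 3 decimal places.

κ = α+β = 4+3 = 7; μ = α/κ = 4/7 = 0.571.

μ = 0.571, κ = 7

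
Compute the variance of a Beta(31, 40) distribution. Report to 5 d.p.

α+β = 71 and αβ = 1240, so Var = αβ/[(α+β)²(α+β+1)] = 1240/362952 = 0.00342.

0.00342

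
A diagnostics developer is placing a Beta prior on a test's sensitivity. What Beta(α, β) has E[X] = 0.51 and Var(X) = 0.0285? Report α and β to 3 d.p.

Write ν = α+β; then α = μν and Var = μ(1−μ)/(ν+1).
ν = μ(1−μ)/Var − 1 = 0.2499/0.0285 − 1 = 7.7684.
α = 0.51·7.7684 = 3.962, β = 0.49·7.7684 = 3.807.

α = 3.962, β = 3.807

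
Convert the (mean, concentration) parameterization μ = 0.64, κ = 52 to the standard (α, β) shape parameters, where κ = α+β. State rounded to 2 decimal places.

α = μκ = 0.64×52 = 33.28 and β = (1−μ)κ = 0.36×52 = 18.72.

α = 33.28, β = 18.72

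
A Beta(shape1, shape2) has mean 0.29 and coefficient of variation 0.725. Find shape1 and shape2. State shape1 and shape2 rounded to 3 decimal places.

Var = (CV·μ)² = (0.725×0.29)² = 0.044205.
shape1+shape2 = μ(1−μ)/Var − 1 = 0.2059/0.044205 − 1 = 3.6578.
Thus shape1 = 0.29·3.6578 = 1.061 and shape2 = 0.71·3.6578 = 2.597.

shape1 = 1.061, shape2 = 2.597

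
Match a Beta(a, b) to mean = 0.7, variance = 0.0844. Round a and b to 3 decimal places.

a = 1.042, b = 0.446

Write ν = a+b; then a = μν and Var = μ(1−μ)/(ν+1).
ν = μ(1−μ)/Var − 1 = 0.21/0.0844 − 1 = 1.4882.
a = 0.7·1.4882 = 1.042, b = 0.3·1.4882 = 0.446.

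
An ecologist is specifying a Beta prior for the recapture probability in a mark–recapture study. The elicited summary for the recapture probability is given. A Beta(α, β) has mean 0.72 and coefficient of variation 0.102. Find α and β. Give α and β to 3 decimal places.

σ = CV·μ = 0.102×0.72 = 0.07344, so σ² = 0.005393.
s+1 = μ(1−μ)/σ² = 0.2016/0.005393 = 37.3788, so s = α+β = 36.3788.
α = μs = 26.193, β = (1−μ)s = 10.186.

α = 26.193, β = 10.186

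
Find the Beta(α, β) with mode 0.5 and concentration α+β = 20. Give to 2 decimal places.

Since the density peak of Beta(α,β) is at (α−1)/(α+β−2),
α = 1 + 0.5(20−2) = 10.00 and β = 20 − 10.00 = 10.00.

α = 10.00, β = 10.00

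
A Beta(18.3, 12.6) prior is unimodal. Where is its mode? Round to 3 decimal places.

With α,β > 1, mode = (α−1)/(α+β−2) = 17.3/28.9 = 0.599.

0.599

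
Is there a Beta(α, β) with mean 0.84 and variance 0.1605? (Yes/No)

No

The Beta variance bound is σ² < μ(1−μ).
Here μ(1−μ) = 0.84×0.16 = 0.1344, and 0.1605 ≥ 0.1344.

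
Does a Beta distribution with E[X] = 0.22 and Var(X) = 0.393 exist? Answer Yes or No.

No

A Beta with mean μ has variance μ(1−μ)/(α+β+1) < μ(1−μ).
Here μ(1−μ) = 0.22×0.78 = 0.1716, and 0.393 ≥ 0.1716.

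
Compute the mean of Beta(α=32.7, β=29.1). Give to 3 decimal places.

0.529

E[X] = α/(α+β) = 32.7/61.8 = 0.529.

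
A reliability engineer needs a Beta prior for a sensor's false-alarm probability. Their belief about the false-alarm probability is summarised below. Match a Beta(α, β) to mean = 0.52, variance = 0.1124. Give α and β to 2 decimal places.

α = 0.63, β = 0.59

Let s = α+β. The Beta variance is μ(1−μ)/(s+1).
So s+1 = μ(1−μ)/σ² = (0.52×0.48)/0.1124 = 0.2496/0.1124 = 2.2206, giving s = 1.2206.
Then α = μs = 0.52×1.2206 = 0.63 and β = (1−μ)s = 0.48×1.2206 = 0.59.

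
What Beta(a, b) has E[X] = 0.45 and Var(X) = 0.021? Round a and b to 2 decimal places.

a = 4.85, b = 5.93

Write ν = a+b; then a = μν and Var = μ(1−μ)/(ν+1).
ν = μ(1−μ)/Var − 1 = 0.2475/0.021 − 1 = 10.7857.
a = 0.45·10.7857 = 4.85, b = 0.55·10.7857 = 5.93.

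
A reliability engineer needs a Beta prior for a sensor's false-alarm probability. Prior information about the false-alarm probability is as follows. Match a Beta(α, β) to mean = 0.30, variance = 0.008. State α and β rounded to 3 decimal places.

Let s = α+β. The Beta variance is μ(1−μ)/(s+1).
So s+1 = μ(1−μ)/σ² = (0.30×0.70)/0.008 = 0.2100/0.008 = 26.2500, giving s = 25.2500.
Then α = μs = 0.30×25.2500 = 7.575 and β = (1−μ)s = 0.70×25.2500 = 17.675.

α = 7.575, β = 17.675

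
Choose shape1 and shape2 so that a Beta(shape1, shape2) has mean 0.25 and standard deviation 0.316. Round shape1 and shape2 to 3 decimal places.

shape1 = 0.219, shape2 = 0.658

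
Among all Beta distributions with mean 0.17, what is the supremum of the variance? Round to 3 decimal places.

0.141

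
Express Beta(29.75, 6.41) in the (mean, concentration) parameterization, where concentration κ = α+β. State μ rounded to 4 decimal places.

κ = α+β = 29.75+6.41 = 36.16; μ = α/κ = 29.75/36.16 = 0.8227.

μ = 0.8227, κ = 36.16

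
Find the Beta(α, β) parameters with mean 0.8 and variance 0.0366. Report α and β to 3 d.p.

Write ν = α+β; then α = μν and Var = μ(1−μ)/(ν+1).
ν = μ(1−μ)/Var − 1 = 0.16/0.0366 − 1 = 3.3716.
α = 0.8·3.3716 = 2.697, β = 0.2·3.3716 = 0.674.

α = 2.697, β = 0.674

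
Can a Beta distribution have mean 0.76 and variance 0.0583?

Yes

The Beta variance bound is σ² < μ(1−μ).
Here μ(1−μ) = 0.76×0.24 = 0.1824, and 0.0583 < 0.1824.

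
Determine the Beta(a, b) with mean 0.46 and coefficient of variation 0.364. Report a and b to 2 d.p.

a = 3.62, b = 4.24

Var = (CV·μ)² = (0.364×0.46)² = 0.028036.
a+b = μ(1−μ)/Var − 1 = 0.2484/0.028036 − 1 = 7.8600.
Thus a = 0.46·7.8600 = 3.62 and b = 0.54·7.8600 = 4.24.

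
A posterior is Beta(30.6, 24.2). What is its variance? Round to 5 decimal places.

α+β = 54.8 and αβ = 740.52, so Var = αβ/[(α+β)²(α+β+1)] = 740.52/167569.632 = 0.00442.

0.00442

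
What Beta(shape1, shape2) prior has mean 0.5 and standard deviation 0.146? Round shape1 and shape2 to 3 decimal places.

shape1 = 5.364, shape2 = 5.364

σ² = 0.146² = 0.021316.
With s = shape1+shape2, Var = μ(1−μ)/(s+1), so s+1 = (0.5×0.5)/0.021316 = 11.7283 and s = 10.7283.
shape1 = μs = 5.364, shape2 = (1−μ)s = 5.364.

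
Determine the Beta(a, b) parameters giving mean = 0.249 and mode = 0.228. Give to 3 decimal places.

a = 6.450, b = 19.454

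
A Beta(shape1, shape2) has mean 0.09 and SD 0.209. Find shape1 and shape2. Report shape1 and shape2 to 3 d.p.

shape1 = 0.079, shape2 = 0.796

σ² = 0.209² = 0.043681.
With s = shape1+shape2, Var = μ(1−μ)/(s+1), so s+1 = (0.09×0.91)/0.043681 = 1.8750 and s = 0.8750.
shape1 = μs = 0.079, shape2 = (1−μ)s = 0.796.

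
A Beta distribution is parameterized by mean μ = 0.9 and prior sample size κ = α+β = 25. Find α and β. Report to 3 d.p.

α = 22.500, β = 2.500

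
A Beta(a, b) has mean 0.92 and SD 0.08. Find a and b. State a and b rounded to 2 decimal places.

σ² = 0.08² = 0.0064.
With s = a+b, Var = μ(1−μ)/(s+1), so s+1 = (0.92×0.08)/0.0064 = 11.5000 and s = 10.5000.
a = μs = 9.66, b = (1−μ)s = 0.84.

a = 9.66, b = 0.84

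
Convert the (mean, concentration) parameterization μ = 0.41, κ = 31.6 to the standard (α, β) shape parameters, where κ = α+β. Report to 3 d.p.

α = 12.956, β = 18.644

Split κ in proportion μ : (1−μ): α = 0.41·31.6 = 12.956, β = 31.6 − 12.956 = 18.644.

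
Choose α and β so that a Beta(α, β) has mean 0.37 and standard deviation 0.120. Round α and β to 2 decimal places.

α = 5.62, β = 9.57

Variance = 0.120² = 0.014400. The moment-matching identity α+β = μ(1−μ)/Var − 1 gives
α+β = 0.2331/0.014400 − 1 = 15.1875, so α = μ·15.1875 = 5.62 and β = (1−μ)·15.1875 = 9.57.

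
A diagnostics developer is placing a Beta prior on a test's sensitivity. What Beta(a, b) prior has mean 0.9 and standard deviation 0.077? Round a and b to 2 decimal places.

a = 12.76, b = 1.42

σ² = 0.077² = 0.005929.
With s = a+b, Var = μ(1−μ)/(s+1), so s+1 = (0.9×0.1)/0.005929 = 15.1796 and s = 14.1796.
a = μs = 12.76, b = (1−μ)s = 1.42.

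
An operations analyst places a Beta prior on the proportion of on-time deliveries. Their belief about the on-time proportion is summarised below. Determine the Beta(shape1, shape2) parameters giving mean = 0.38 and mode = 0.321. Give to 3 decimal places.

shape1 = 2.306, shape2 = 3.762

Let s = shape1+shape2. Mean gives shape1 = μs = 0.38s; mode gives (shape1−1)/(s−2) = 0.321.
Substituting: 0.38s − 1 = 0.321(s−2) = 0.321s − 0.642, so 0.059s = 0.358 and s = 6.0678.
Then shape1 = 0.38×6.0678 = 2.306 and shape2 = s−shape1 = 3.762.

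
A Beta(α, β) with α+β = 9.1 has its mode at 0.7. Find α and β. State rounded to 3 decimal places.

α = 5.970, β = 3.130

For α,β>1 the mode is (α−1)/(α+β−2), so α = mode·(κ−2)+1 = 0.7×7.1+1 = 5.970.
And β = (1−mode)·(κ−2)+1 = 0.3×7.1+1 = 3.130.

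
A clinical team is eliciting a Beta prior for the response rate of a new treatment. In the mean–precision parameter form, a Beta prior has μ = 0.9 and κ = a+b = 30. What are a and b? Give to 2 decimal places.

a = 27.00, b = 3.00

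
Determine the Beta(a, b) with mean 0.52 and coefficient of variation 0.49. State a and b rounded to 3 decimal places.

σ = CV·μ = 0.49×0.52 = 0.25480, so σ² = 0.064923.
s+1 = μ(1−μ)/σ² = 0.2496/0.064923 = 3.8446, so s = a+b = 2.8446.
a = μs = 1.479, b = (1−μ)s = 1.365.

a = 1.479, b = 1.365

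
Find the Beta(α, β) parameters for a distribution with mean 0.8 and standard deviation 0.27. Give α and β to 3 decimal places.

α = 0.956, β = 0.239

Variance = 0.27² = 0.0729. The moment-matching identity α+β = μ(1−μ)/Var − 1 gives
α+β = 0.16/0.0729 − 1 = 1.1948, so α = μ·1.1948 = 0.956 and β = (1−μ)·1.1948 = 0.239.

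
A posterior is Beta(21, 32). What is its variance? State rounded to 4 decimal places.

0.0044

μ = 21/53 = 0.396226; Var = μ(1−μ)/(α+β+1) = 0.2392310/54 = 0.0044.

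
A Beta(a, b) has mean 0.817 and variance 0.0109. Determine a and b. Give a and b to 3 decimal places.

Let s = a+b. The Beta variance is μ(1−μ)/(s+1).
So s+1 = μ(1−μ)/σ² = (0.817×0.183)/0.0109 = 0.149511/0.0109 = 13.7166, giving s = 12.7166.
Then a = μs = 0.817×12.7166 = 10.389 and b = (1−μ)s = 0.183×12.7166 = 2.327.

a = 10.389, b = 2.327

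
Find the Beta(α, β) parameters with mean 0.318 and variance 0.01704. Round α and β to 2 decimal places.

α = 3.73, β = 8.00

Write ν = α+β; then α = μν and Var = μ(1−μ)/(ν+1).
ν = μ(1−μ)/Var − 1 = 0.216876/0.01704 − 1 = 11.7275.
α = 0.318·11.7275 = 3.73, β = 0.682·11.7275 = 8.00.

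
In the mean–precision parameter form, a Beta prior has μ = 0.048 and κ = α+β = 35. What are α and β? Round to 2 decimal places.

α = μκ = 0.048×35 = 1.68 and β = (1−μ)κ = 0.952×35 = 33.32.

α = 1.68, β = 33.32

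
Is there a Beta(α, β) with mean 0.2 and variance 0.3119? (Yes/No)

No

For any Beta, Var(X) < E[X]·(1−E[X]).
Here μ(1−μ) = 0.2×0.8 = 0.16, and 0.3119 ≥ 0.16.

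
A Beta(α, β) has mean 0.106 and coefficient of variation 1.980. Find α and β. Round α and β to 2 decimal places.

σ = CV·μ = 1.980×0.106 = 0.20988, so σ² = 0.044050.
s+1 = μ(1−μ)/σ² = 0.094764/0.044050 = 2.1513, so s = α+β = 1.1513.
α = μs = 0.12, β = (1−μ)s = 1.03.

α = 0.12, β = 1.03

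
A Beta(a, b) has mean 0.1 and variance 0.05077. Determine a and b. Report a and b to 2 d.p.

Write ν = a+b; then a = μν and Var = μ(1−μ)/(ν+1).
ν = μ(1−μ)/Var − 1 = 0.09/0.05077 − 1 = 0.7727.
a = 0.1·0.7727 = 0.08, b = 0.9·0.7727 = 0.70.

a = 0.08, b = 0.70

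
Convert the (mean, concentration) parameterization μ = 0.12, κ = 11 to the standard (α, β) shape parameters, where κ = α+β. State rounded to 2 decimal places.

α = 1.32, β = 9.68

α = μκ = 0.12×11 = 1.32 and β = (1−μ)κ = 0.88×11 = 9.68.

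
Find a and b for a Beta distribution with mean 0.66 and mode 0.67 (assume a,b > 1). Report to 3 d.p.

a = 22.440, b = 11.560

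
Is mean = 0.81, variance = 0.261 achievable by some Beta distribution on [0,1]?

The Beta variance bound is σ² < μ(1−μ).
Here μ(1−μ) = 0.81×0.19 = 0.1539, and 0.261 ≥ 0.1539.

No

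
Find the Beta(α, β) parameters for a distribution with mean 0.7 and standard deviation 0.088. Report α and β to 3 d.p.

α = 18.282, β = 7.835

First σ² = 0.007744. Setting α = μn, β = (1−μ)n with n = α+β,
μ(1−μ)/(n+1) = 0.007744 ⇒ n+1 = 0.21/0.007744 = 27.1178 ⇒ n = 26.1178.
Hence α = 0.7×26.1178 = 18.282, β = 0.3×26.1178 = 7.835.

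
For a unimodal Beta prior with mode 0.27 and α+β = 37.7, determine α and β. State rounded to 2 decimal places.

α = 10.64, β = 27.06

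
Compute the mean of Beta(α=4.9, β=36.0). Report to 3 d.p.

The Beta mean is α/(α+β) = 4.9/(4.9+36.0) = 0.120.

0.120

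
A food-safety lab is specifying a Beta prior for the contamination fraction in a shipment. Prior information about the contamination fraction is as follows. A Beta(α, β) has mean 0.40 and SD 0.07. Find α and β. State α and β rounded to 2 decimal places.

α = 19.19, β = 28.79

First σ² = 0.0049. Setting α = μn, β = (1−μ)n with n = α+β,
μ(1−μ)/(n+1) = 0.0049 ⇒ n+1 = 0.2400/0.0049 = 48.9796 ⇒ n = 47.9796.
Hence α = 0.40×47.9796 = 19.19, β = 0.60×47.9796 = 28.79.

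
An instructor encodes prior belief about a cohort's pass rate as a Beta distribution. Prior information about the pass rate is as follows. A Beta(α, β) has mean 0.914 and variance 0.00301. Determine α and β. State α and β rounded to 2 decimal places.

α = 22.95, β = 2.16

Let s = α+β. The Beta variance is μ(1−μ)/(s+1).
So s+1 = μ(1−μ)/σ² = (0.914×0.086)/0.00301 = 0.078604/0.00301 = 26.1143, giving s = 25.1143.
Then α = μs = 0.914×25.1143 = 22.95 and β = (1−μ)s = 0.086×25.1143 = 2.16.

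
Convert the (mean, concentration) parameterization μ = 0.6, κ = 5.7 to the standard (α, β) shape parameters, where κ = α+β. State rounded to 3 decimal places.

Split κ in proportion μ : (1−μ): α = 0.6·5.7 = 3.420, β = 5.7 − 3.420 = 2.280.

α = 3.420, β = 2.280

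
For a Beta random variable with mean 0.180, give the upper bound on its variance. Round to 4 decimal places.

For fixed mean μ the Beta variance is μ(1−μ)/(α+β+1), increasing as α+β decreases.
Its least upper bound (not attained) is μ(1−μ) = 0.180·0.820 = 0.1476.

0.1476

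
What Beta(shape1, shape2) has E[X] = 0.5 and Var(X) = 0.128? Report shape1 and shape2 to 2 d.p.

shape1 = 0.48, shape2 = 0.48

Write ν = shape1+shape2; then shape1 = μν and Var = μ(1−μ)/(ν+1).
ν = μ(1−μ)/Var − 1 = 0.25/0.128 − 1 = 0.9531.
shape1 = 0.5·0.9531 = 0.48, shape2 = 0.5·0.9531 = 0.48.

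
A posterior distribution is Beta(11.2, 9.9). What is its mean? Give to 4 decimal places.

0.5308

The Beta mean is α/(α+β) = 11.2/(11.2+9.9) = 0.5308.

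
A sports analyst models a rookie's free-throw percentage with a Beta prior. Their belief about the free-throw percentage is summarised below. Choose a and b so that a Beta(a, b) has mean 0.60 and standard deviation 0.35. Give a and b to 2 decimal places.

a = 0.58, b = 0.38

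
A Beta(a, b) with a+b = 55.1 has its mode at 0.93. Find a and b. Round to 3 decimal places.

Mode = (a−1)/(κ−2) with κ = a+b, so a−1 = 0.93·53.1 = 49.383.
a = 50.383; b = κ − a = 4.717.

a = 50.383, b = 4.717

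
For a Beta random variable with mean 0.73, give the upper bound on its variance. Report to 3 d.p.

0.197

Var = μ(1−μ)/(α+β+1), which approaches μ(1−μ) as α+β → 0.
So the supremum is μ(1−μ) = 0.73×0.27 = 0.197.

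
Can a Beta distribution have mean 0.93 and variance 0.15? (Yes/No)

A Beta with mean μ has variance μ(1−μ)/(α+β+1) < μ(1−μ).
Here μ(1−μ) = 0.93×0.07 = 0.0651, and 0.15 ≥ 0.0651.

No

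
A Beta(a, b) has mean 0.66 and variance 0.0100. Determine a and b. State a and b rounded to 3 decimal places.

a = 14.150, b = 7.290

Let s = a+b. The Beta variance is μ(1−μ)/(s+1).
So s+1 = μ(1−μ)/σ² = (0.66×0.34)/0.0100 = 0.2244/0.0100 = 22.4400, giving s = 21.4400.
Then a = μs = 0.66×21.4400 = 14.150 and b = (1−μ)s = 0.34×21.4400 = 7.290.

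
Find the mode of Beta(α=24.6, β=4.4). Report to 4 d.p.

0.8741

The density x^(α−1)(1−x)^(β−1) is maximised at (α−1)/(α+β−2) = 23.6/27.0 = 0.8741.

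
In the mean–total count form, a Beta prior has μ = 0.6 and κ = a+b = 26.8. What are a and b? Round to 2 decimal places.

a = μκ = 0.6×26.8 = 16.08 and b = (1−μ)κ = 0.4×26.8 = 10.72.

a = 16.08, b = 10.72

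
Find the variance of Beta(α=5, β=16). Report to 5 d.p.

α+β = 21 and αβ = 80, so Var = αβ/[(α+β)²(α+β+1)] = 80/9702 = 0.00825.

0.00825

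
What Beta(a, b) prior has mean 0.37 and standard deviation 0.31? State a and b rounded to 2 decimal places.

Variance = 0.31² = 0.0961. The moment-matching identity a+b = μ(1−μ)/Var − 1 gives
a+b = 0.2331/0.0961 − 1 = 1.4256, so a = μ·1.4256 = 0.53 and b = (1−μ)·1.4256 = 0.90.

a = 0.53, b = 0.90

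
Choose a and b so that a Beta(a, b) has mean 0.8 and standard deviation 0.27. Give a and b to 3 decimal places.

Variance = 0.27² = 0.0729. The moment-matching identity a+b = μ(1−μ)/Var − 1 gives
a+b = 0.16/0.0729 − 1 = 1.1948, so a = μ·1.1948 = 0.956 and b = (1−μ)·1.1948 = 0.239.

a = 0.956, b = 0.239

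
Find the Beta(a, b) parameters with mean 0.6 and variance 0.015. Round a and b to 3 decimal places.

Write ν = a+b; then a = μν and Var = μ(1−μ)/(ν+1).
ν = μ(1−μ)/Var − 1 = 0.24/0.015 − 1 = 15.0000.
a = 0.6·15.0000 = 9.000, b = 0.4·15.0000 = 6.000.

a = 9.000, b = 6.000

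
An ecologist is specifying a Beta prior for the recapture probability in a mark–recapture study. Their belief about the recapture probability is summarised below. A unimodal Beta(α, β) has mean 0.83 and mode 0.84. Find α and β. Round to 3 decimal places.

With s = α+β: μ = α/s and mode = (α−1)/(s−2). Eliminating α = μs,
μs − 1 = m(s−2) ⇒ s(μ−m) = 1−2m ⇒ s = -0.68/-0.01 = 68.0000.
So α = μs = 56.440, β = (1−μ)s = 11.560.

α = 56.440, β = 11.560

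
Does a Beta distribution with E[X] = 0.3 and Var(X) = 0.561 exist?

For any Beta, Var(X) < E[X]·(1−E[X]).
Here μ(1−μ) = 0.3×0.7 = 0.21, and 0.561 ≥ 0.21.

No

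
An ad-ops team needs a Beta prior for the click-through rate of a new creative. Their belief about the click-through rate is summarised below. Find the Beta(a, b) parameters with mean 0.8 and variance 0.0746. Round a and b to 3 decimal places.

a = 0.916, b = 0.229

Write ν = a+b; then a = μν and Var = μ(1−μ)/(ν+1).
ν = μ(1−μ)/Var − 1 = 0.16/0.0746 − 1 = 1.1448.
a = 0.8·1.1448 = 0.916, b = 0.2·1.1448 = 0.229.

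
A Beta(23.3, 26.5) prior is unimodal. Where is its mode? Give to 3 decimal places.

The density x^(α−1)(1−x)^(β−1) is maximised at (α−1)/(α+β−2) = 22.3/47.8 = 0.467.

0.467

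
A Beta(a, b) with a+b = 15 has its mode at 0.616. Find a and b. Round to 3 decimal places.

a = 9.008, b = 5.992

For a,b>1 the mode is (a−1)/(a+b−2), so a = mode·(κ−2)+1 = 0.616×13+1 = 9.008.
And b = (1−mode)·(κ−2)+1 = 0.384×13+1 = 5.992.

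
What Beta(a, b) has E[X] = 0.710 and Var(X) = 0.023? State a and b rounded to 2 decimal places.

By moment matching, a+b = μ(1−μ)/σ² − 1 = (0.710·0.290)/0.023 − 1 = 8.9522 − 1 = 7.9522.
Since a/(a+b) = μ, a = 0.710·7.9522 = 5.65 and b = 0.290·7.9522 = 2.31.

a = 5.65, b = 2.31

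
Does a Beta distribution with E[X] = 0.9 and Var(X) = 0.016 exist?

Yes

A Beta with mean μ has variance μ(1−μ)/(α+β+1) < μ(1−μ).
Here μ(1−μ) = 0.9×0.1 = 0.09, and 0.016 < 0.09.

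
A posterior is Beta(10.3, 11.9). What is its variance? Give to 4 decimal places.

0.0107

α+β = 22.2 and αβ = 122.57, so Var = αβ/[(α+β)²(α+β+1)] = 122.57/11433.888 = 0.0107.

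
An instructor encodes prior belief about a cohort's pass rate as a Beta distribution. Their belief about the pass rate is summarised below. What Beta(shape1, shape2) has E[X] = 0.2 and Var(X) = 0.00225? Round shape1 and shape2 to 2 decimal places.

shape1 = 14.02, shape2 = 56.09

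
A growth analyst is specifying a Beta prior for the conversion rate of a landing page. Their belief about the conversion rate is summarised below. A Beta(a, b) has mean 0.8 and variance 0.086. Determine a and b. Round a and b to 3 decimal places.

By moment matching, a+b = μ(1−μ)/σ² − 1 = (0.8·0.2)/0.086 − 1 = 1.8605 − 1 = 0.8605.
Since a/(a+b) = μ, a = 0.8·0.8605 = 0.688 and b = 0.2·0.8605 = 0.172.

a = 0.688, b = 0.172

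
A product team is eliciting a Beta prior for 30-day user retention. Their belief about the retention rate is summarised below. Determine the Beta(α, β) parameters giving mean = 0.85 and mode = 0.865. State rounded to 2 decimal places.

α = 41.37, β = 7.30

Let s = α+β. Mean gives α = μs = 0.85s; mode gives (α−1)/(s−2) = 0.865.
Substituting: 0.85s − 1 = 0.865(s−2) = 0.865s − 1.730, so -0.015s = -0.730 and s = 48.6667.
Then α = 0.85×48.6667 = 41.37 and β = s−α = 7.30.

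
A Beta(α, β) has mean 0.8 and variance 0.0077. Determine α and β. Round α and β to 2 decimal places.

By moment matching, α+β = μ(1−μ)/σ² − 1 = (0.8·0.2)/0.0077 − 1 = 20.7792 − 1 = 19.7792.
Since α/(α+β) = μ, α = 0.8·19.7792 = 15.82 and β = 0.2·19.7792 = 3.96.

α = 15.82, β = 3.96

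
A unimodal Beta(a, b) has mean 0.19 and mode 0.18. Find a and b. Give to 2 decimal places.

a = 12.16, b = 51.84

With s = a+b: μ = a/s and mode = (a−1)/(s−2). Eliminating a = μs,
μs − 1 = m(s−2) ⇒ s(μ−m) = 1−2m ⇒ s = 0.64/0.01 = 64.0000.
So a = μs = 12.16, b = (1−μ)s = 51.84.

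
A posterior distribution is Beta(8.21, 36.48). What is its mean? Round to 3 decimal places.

0.184

E[X] = α/(α+β) = 8.21/44.69 = 0.184.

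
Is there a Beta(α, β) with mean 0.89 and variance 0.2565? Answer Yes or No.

No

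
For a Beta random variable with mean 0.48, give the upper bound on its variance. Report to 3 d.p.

Var = μ(1−μ)/(α+β+1), which approaches μ(1−μ) as α+β → 0.
So the supremum is μ(1−μ) = 0.48×0.52 = 0.250.

0.250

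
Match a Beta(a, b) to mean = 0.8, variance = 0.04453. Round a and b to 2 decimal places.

By moment matching, a+b = μ(1−μ)/σ² − 1 = (0.8·0.2)/0.04453 − 1 = 3.5931 − 1 = 2.5931.
Since a/(a+b) = μ, a = 0.8·2.5931 = 2.07 and b = 0.2·2.5931 = 0.52.

a = 2.07, b = 0.52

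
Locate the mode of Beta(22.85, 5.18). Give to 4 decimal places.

0.8394

The density x^(α−1)(1−x)^(β−1) is maximised at (α−1)/(α+β−2) = 21.85/26.03 = 0.8394.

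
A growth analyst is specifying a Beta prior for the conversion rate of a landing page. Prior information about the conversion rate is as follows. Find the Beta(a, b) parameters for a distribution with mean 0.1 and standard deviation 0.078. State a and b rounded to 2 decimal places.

a = 1.38, b = 12.41

Variance = 0.078² = 0.006084. The moment-matching identity a+b = μ(1−μ)/Var − 1 gives
a+b = 0.09/0.006084 − 1 = 13.7929, so a = μ·13.7929 = 1.38 and b = (1−μ)·13.7929 = 12.41.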